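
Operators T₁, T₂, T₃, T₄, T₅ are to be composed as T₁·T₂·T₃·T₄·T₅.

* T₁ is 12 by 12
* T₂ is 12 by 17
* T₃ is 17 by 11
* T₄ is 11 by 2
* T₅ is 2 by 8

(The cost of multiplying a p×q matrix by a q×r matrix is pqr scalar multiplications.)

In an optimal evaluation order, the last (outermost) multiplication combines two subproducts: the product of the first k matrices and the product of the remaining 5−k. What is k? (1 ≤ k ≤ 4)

Adjacent pairs: T₁T₂ = 12·12·17 = 2448; T₂T₃ = 12·17·11 = 2244; T₃T₄ = 17·11·2 = 374; T₄T₅ = 11·2·8 = 176.
Length 3: T₁..T₃: k=1: 0+2244+12·12·11=3828; k=2: 2448+0+12·17·11=4692 → min 3828 | T₂..T₄: k=2: 0+374+12·17·2=782; k=3: 2244+0+12·11·2=2508 → min 782 | T₃..T₅: k=3: 0+176+17·11·8=1672; k=4: 374+0+17·2·8=646 → min 646.
Length 4: T₁..T₄: k=1: 0+782+12·12·2=1070; k=2: 2448+374+12·17·2=3230; k=3: 3828+0+12·11·2=4092 → min 1070 | T₂..T₅: k=2: 0+646+12·17·8=2278; k=3: 2244+176+12·11·8=3476; k=4: 782+0+12·2·8=974 → min 974.
Top-level splits: k=1: (T₁..T₁)·(T₂..T₅) → 0+974+12·12·8 = 2126; k=2: (T₁..T₂)·(T₃..T₅) → 2448+646+12·17·8 = 4726; k=3: (T₁..T₃)·(T₄..T₅) → 3828+176+12·11·8 = 5060; k=4: (T₁..T₄)·(T₅..T₅) → 1070+0+12·2·8 = 1262.
Best split is after T₄, i.e. k = 4.

4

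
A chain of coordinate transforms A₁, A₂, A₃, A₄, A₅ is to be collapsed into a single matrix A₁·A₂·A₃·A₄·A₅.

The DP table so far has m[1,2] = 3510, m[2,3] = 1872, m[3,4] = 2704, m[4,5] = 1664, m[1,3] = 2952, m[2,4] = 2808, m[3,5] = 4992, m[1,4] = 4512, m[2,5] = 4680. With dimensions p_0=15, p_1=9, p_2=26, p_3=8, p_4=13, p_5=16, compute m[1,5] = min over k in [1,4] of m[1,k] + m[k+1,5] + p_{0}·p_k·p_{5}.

6536

m[1,5] = min over k∈[1,4] of m[1,k]+m[k+1,5]+p_{0}·p_k·p_{5}.
k=1: 0 + 4680 + 15·9·16 = 6840; k=2: 3510 + 4992 + 15·26·16 = 14742; k=3: 2952 + 1664 + 15·8·16 = 6536; k=4: 4512 + 0 + 15·13·16 = 7632.
Minimum: 6536 at k=3.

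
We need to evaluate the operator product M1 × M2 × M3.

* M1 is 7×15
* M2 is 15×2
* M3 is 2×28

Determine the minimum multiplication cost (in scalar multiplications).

602

Order (M1 × (M2 × M3)): (M2 × M3): 15×2 by 2×28 → 15×28, cost 15·2·28 = 840; (M1 × (M2 × M3)): 7×15 by 15×28 → 7×28, cost 7·15·28 = 2940; cumulative 3780. Total 3780.
Order ((M1 × M2) × M3): (M1 × M2): 7×15 by 15×2 → 7×2, cost 7·15·2 = 210; ((M1 × M2) × M3): 7×2 by 2×28 → 7×28, cost 7·2·28 = 392; cumulative 602. Total 602.
Minimum: 602.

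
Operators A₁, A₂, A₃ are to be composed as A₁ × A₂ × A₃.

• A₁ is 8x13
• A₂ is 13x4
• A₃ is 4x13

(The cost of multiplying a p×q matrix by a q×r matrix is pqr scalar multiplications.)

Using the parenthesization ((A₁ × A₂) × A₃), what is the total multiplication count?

832

(A₁ × A₂): 8×13 by 13×4 → 8×4, cost 8·13·4 = 416
((A₁ × A₂) × A₃): 8×4 by 4×13 → 8×13, cost 8·4·13 = 416; cumulative 832
Total: 832 scalar multiplications.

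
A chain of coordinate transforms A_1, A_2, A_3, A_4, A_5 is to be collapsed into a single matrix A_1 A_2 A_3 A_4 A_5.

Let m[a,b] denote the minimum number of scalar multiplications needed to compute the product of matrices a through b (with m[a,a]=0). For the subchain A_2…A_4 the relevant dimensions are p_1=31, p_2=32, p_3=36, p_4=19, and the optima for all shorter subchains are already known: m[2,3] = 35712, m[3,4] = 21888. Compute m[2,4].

m[2,4] = min over k∈[2,3] of m[2,k]+m[k+1,4]+p_{1}·p_k·p_{4}.
k=2: 0 + 21888 + 31·32·19 = 40736; k=3: 35712 + 0 + 31·36·19 = 56916.
Minimum: 40736 at k=2.

40736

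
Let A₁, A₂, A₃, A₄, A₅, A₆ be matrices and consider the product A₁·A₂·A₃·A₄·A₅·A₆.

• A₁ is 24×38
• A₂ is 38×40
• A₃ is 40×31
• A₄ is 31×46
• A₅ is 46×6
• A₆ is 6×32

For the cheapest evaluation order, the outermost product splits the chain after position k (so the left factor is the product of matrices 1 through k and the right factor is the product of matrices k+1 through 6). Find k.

Adjacent pairs: A₁A₂ = 24·38·40 = 36480; A₂A₃ = 38·40·31 = 47120; A₃A₄ = 40·31·46 = 57040; A₄A₅ = 31·46·6 = 8556; A₅A₆ = 46·6·32 = 8832.
Length 3: A₁..A₃: k=1: 0+47120+24·38·31=75392; k=2: 36480+0+24·40·31=66240 → min 66240 | A₂..A₄: k=2: 0+57040+38·40·46=126960; k=3: 47120+0+38·31·46=101308 → min 101308 | A₃..A₅: k=3: 0+8556+40·31·6=15996; k=4: 57040+0+40·46·6=68080 → min 15996 | A₄..A₆: k=4: 0+8832+31·46·32=54464; k=5: 8556+0+31·6·32=14508 → min 14508.
Length 4: A₁..A₄: k=1: 0+101308+24·38·46=143260; k=2: 36480+57040+24·40·46=137680; k=3: 66240+0+24·31·46=100464 → min 100464 | A₂..A₅: k=2: 0+15996+38·40·6=25116; k=3: 47120+8556+38·31·6=62744; k=4: 101308+0+38·46·6=111796 → min 25116 | A₃..A₆: k=3: 0+14508+40·31·32=54188; k=4: 57040+8832+40·46·32=124752; k=5: 15996+0+40·6·32=23676 → min 23676.
Length 5: A₁..A₅: k=1: 0+25116+24·38·6=30588; k=2: 36480+15996+24·40·6=58236; k=3: 66240+8556+24·31·6=79260; k=4: 100464+0+24·46·6=107088 → min 30588 | A₂..A₆: k=2: 0+23676+38·40·32=72316; k=3: 47120+14508+38·31·32=99324; k=4: 101308+8832+38·46·32=166076; k=5: 25116+0+38·6·32=32412 → min 32412.
Top-level splits: k=1: (A₁..A₁)·(A₂..A₆) → 0+32412+24·38·32 = 61596; k=2: (A₁..A₂)·(A₃..A₆) → 36480+23676+24·40·32 = 90876; k=3: (A₁..A₃)·(A₄..A₆) → 66240+14508+24·31·32 = 104556; k=4: (A₁..A₄)·(A₅..A₆) → 100464+8832+24·46·32 = 144624; k=5: (A₁..A₅)·(A₆..A₆) → 30588+0+24·6·32 = 35196.
Best split is after A₅, i.e. k = 5.

5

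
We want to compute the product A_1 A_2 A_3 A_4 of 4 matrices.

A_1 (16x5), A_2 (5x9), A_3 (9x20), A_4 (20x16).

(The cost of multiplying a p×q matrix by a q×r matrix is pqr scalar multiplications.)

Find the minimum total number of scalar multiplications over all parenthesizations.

Adjacent pairs: A_1A_2 = 16·5·9 = 720; A_2A_3 = 5·9·20 = 900; A_3A_4 = 9·20·16 = 2880.
Length 3: A_1..A_3: k=1: 0+900+16·5·20=2500; k=2: 720+0+16·9·20=3600 → min 2500 | A_2..A_4: k=2: 0+2880+5·9·16=3600; k=3: 900+0+5·20·16=2500 → min 2500.
Length 4: A_1..A_4: k=1: 0+2500+16·5·16=3780; k=2: 720+2880+16·9·16=5904; k=3: 2500+0+16·20·16=7620 → min 3780.
Optimal order: (A_1 ((A_2 A_3) A_4)) with cost 3780.

3780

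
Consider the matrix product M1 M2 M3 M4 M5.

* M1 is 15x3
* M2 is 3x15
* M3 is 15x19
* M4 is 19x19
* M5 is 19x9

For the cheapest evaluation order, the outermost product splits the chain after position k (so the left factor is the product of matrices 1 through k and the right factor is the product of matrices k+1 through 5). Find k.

1

Adjacent pairs: M1M2 = 15·3·15 = 675; M2M3 = 3·15·19 = 855; M3M4 = 15·19·19 = 5415; M4M5 = 19·19·9 = 3249.
Length 3: M1..M3: k=1: 0+855+15·3·19=1710; k=2: 675+0+15·15·19=4950 → min 1710 | M2..M4: k=2: 0+5415+3·15·19=6270; k=3: 855+0+3·19·19=1938 → min 1938 | M3..M5: k=3: 0+3249+15·19·9=5814; k=4: 5415+0+15·19·9=7980 → min 5814.
Length 4: M1..M4: k=1: 0+1938+15·3·19=2793; k=2: 675+5415+15·15·19=10365; k=3: 1710+0+15·19·19=7125 → min 2793 | M2..M5: k=2: 0+5814+3·15·9=6219; k=3: 855+3249+3·19·9=4617; k=4: 1938+0+3·19·9=2451 → min 2451.
Top-level splits: k=1: (M1..M1)·(M2..M5) → 0+2451+15·3·9 = 2856; k=2: (M1..M2)·(M3..M5) → 675+5814+15·15·9 = 8514; k=3: (M1..M3)·(M4..M5) → 1710+3249+15·19·9 = 7524; k=4: (M1..M4)·(M5..M5) → 2793+0+15·19·9 = 5358.
Best split is after M1, i.e. k = 1.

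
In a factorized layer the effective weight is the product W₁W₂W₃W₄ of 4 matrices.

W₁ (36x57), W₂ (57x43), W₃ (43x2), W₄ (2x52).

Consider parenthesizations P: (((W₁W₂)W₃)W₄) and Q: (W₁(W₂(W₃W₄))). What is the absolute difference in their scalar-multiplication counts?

143552

Order P = (((W₁W₂)W₃)W₄): (W₁W₂): 36×57 by 57×43 → 36×43, cost 36·57·43 = 88236; ((W₁W₂)W₃): 36×43 by 43×2 → 36×2, cost 36·43·2 = 3096; cumulative 91332; (((W₁W₂)W₃)W₄): 36×2 by 2×52 → 36×52, cost 36·2·52 = 3744; cumulative 95076. Total 95076.
Order Q = (W₁(W₂(W₃W₄))): (W₃W₄): 43×2 by 2×52 → 43×52, cost 43·2·52 = 4472; (W₂(W₃W₄)): 57×43 by 43×52 → 57×52, cost 57·43·52 = 127452; cumulative 131924; (W₁(W₂(W₃W₄))): 36×57 by 57×52 → 36×52, cost 36·57·52 = 106704; cumulative 238628. Total 238628.
Difference: |95076 − 238628| = 143552.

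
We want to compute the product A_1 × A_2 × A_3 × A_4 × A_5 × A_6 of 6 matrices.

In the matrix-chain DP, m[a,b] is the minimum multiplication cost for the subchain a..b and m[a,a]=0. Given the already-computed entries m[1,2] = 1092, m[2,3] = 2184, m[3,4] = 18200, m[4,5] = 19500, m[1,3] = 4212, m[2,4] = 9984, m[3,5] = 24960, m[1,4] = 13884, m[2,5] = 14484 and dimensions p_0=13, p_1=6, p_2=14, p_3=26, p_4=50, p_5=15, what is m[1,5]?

15654

m[1,5] = min over k∈[1,4] of m[1,k]+m[k+1,5]+p_{0}·p_k·p_{5}.
k=1: 0 + 14484 + 13·6·15 = 15654; k=2: 1092 + 24960 + 13·14·15 = 28782; k=3: 4212 + 19500 + 13·26·15 = 28782; k=4: 13884 + 0 + 13·50·15 = 23634.
Minimum: 15654 at k=1.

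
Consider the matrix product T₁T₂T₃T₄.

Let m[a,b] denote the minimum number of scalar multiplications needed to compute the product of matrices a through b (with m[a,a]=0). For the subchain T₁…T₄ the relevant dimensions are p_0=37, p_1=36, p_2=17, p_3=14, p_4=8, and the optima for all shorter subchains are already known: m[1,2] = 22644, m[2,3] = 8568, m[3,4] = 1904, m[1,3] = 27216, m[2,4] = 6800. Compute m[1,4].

17456

m[1,4] = min over k∈[1,3] of m[1,k]+m[k+1,4]+p_{0}·p_k·p_{4}.
k=1: 0 + 6800 + 37·36·8 = 17456; k=2: 22644 + 1904 + 37·17·8 = 29580; k=3: 27216 + 0 + 37·14·8 = 31360.
Minimum: 17456 at k=1.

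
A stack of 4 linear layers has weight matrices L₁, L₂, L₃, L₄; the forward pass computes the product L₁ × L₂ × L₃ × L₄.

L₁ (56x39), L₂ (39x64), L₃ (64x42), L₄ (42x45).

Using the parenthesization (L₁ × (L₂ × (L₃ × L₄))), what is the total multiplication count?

331560

(L₃ × L₄): 64×42 by 42×45 → 64×45, cost 64·42·45 = 120960
(L₂ × (L₃ × L₄)): 39×64 by 64×45 → 39×45, cost 39·64·45 = 112320; cumulative 233280
(L₁ × (L₂ × (L₃ × L₄))): 56×39 by 39×45 → 56×45, cost 56·39·45 = 98280; cumulative 331560
Total: 331560 scalar multiplications.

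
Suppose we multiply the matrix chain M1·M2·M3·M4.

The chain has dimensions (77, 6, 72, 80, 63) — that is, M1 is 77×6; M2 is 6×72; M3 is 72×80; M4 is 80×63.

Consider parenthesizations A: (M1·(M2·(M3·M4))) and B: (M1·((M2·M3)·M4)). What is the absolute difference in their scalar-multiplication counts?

325296

Order A = (M1·(M2·(M3·M4))): (M3·M4): 72×80 by 80×63 → 72×63, cost 72·80·63 = 362880; (M2·(M3·M4)): 6×72 by 72×63 → 6×63, cost 6·72·63 = 27216; cumulative 390096; (M1·(M2·(M3·M4))): 77×6 by 6×63 → 77×63, cost 77·6·63 = 29106; cumulative 419202. Total 419202.
Order B = (M1·((M2·M3)·M4)): (M2·M3): 6×72 by 72×80 → 6×80, cost 6·72·80 = 34560; ((M2·M3)·M4): 6×80 by 80×63 → 6×63, cost 6·80·63 = 30240; cumulative 64800; (M1·((M2·M3)·M4)): 77×6 by 6×63 → 77×63, cost 77·6·63 = 29106; cumulative 93906. Total 93906.
Difference: |419202 − 93906| = 325296.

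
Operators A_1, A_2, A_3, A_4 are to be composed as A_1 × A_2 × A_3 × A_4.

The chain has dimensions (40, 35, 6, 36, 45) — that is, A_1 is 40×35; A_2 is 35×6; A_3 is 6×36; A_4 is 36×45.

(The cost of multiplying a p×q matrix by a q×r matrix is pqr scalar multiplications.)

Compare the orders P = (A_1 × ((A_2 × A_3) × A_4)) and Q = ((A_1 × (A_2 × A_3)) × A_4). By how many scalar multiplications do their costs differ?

Order P = (A_1 × ((A_2 × A_3) × A_4)): (A_2 × A_3): 35×6 by 6×36 → 35×36, cost 35·6·36 = 7560; ((A_2 × A_3) × A_4): 35×36 by 36×45 → 35×45, cost 35·36·45 = 56700; cumulative 64260; (A_1 × ((A_2 × A_3) × A_4)): 40×35 by 35×45 → 40×45, cost 40·35·45 = 63000; cumulative 127260. Total 127260.
Order Q = ((A_1 × (A_2 × A_3)) × A_4): (A_2 × A_3): 35×6 by 6×36 → 35×36, cost 35·6·36 = 7560; (A_1 × (A_2 × A_3)): 40×35 by 35×36 → 40×36, cost 40·35·36 = 50400; cumulative 57960; ((A_1 × (A_2 × A_3)) × A_4): 40×36 by 36×45 → 40×45, cost 40·36·45 = 64800; cumulative 122760. Total 122760.
Difference: |127260 − 122760| = 4500.

4500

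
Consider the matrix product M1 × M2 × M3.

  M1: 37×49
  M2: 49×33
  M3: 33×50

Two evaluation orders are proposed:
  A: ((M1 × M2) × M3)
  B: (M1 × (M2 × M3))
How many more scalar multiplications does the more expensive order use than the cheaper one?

50621

Order A = ((M1 × M2) × M3): (M1 × M2): 37×49 by 49×33 → 37×33, cost 37·49·33 = 59829; ((M1 × M2) × M3): 37×33 by 33×50 → 37×50, cost 37·33·50 = 61050; cumulative 120879. Total 120879.
Order B = (M1 × (M2 × M3)): (M2 × M3): 49×33 by 33×50 → 49×50, cost 49·33·50 = 80850; (M1 × (M2 × M3)): 37×49 by 49×50 → 37×50, cost 37·49·50 = 90650; cumulative 171500. Total 171500.
Difference: |120879 − 171500| = 50621.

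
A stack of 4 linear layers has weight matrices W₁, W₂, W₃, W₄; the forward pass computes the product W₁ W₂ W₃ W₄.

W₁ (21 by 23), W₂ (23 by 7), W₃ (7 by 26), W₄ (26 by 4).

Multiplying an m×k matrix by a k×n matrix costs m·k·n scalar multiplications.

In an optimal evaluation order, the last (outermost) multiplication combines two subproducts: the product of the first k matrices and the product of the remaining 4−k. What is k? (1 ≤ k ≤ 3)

1

Adjacent pairs: W₁W₂ = 21·23·7 = 3381; W₂W₃ = 23·7·26 = 4186; W₃W₄ = 7·26·4 = 728.
Length 3: W₁..W₃: k=1: 0+4186+21·23·26=16744; k=2: 3381+0+21·7·26=7203 → min 7203 | W₂..W₄: k=2: 0+728+23·7·4=1372; k=3: 4186+0+23·26·4=6578 → min 1372.
Top-level splits: k=1: (W₁..W₁)·(W₂..W₄) → 0+1372+21·23·4 = 3304; k=2: (W₁..W₂)·(W₃..W₄) → 3381+728+21·7·4 = 4697; k=3: (W₁..W₃)·(W₄..W₄) → 7203+0+21·26·4 = 9387.
Best split is after W₁, i.e. k = 1.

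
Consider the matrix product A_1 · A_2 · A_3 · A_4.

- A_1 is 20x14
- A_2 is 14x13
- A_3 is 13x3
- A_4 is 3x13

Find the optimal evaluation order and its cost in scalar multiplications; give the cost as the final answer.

2166

Adjacent pairs: A_1A_2 = 20·14·13 = 3640; A_2A_3 = 14·13·3 = 546; A_3A_4 = 13·3·13 = 507.
Length 3: A_1..A_3: k=1: 0+546+20·14·3=1386; k=2: 3640+0+20·13·3=4420 → min 1386 | A_2..A_4: k=2: 0+507+14·13·13=2873; k=3: 546+0+14·3·13=1092 → min 1092.
Length 4: A_1..A_4: k=1: 0+1092+20·14·13=4732; k=2: 3640+507+20·13·13=7527; k=3: 1386+0+20·3·13=2166 → min 2166.
Optimal parenthesization: ((A_1 · (A_2 · A_3)) · A_4) with cost 2166.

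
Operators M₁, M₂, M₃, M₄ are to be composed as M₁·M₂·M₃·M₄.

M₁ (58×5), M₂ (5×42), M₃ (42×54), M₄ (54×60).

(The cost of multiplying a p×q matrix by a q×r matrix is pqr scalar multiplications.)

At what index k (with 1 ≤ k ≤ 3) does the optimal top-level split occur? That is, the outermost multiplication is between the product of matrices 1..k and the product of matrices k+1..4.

Adjacent pairs: M₁M₂ = 58·5·42 = 12180; M₂M₃ = 5·42·54 = 11340; M₃M₄ = 42·54·60 = 136080.
Length 3: M₁..M₃: k=1: 0+11340+58·5·54=27000; k=2: 12180+0+58·42·54=143724 → min 27000 | M₂..M₄: k=2: 0+136080+5·42·60=148680; k=3: 11340+0+5·54·60=27540 → min 27540.
Top-level splits: k=1: (M₁..M₁)·(M₂..M₄) → 0+27540+58·5·60 = 44940; k=2: (M₁..M₂)·(M₃..M₄) → 12180+136080+58·42·60 = 294420; k=3: (M₁..M₃)·(M₄..M₄) → 27000+0+58·54·60 = 214920.
Best split is after M₁, i.e. k = 1.

1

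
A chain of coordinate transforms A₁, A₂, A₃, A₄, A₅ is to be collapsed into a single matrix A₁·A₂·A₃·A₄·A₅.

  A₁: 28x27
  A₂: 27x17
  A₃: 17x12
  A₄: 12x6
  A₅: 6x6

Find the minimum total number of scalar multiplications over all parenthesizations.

Adjacent pairs: A₁A₂ = 28·27·17 = 12852; A₂A₃ = 27·17·12 = 5508; A₃A₄ = 17·12·6 = 1224; A₄A₅ = 12·6·6 = 432.
Length 3: A₁..A₃: k=1: 0+5508+28·27·12=14580; k=2: 12852+0+28·17·12=18564 → min 14580 | A₂..A₄: k=2: 0+1224+27·17·6=3978; k=3: 5508+0+27·12·6=7452 → min 3978 | A₃..A₅: k=3: 0+432+17·12·6=1656; k=4: 1224+0+17·6·6=1836 → min 1656.
Length 4: A₁..A₄: k=1: 0+3978+28·27·6=8514; k=2: 12852+1224+28·17·6=16932; k=3: 14580+0+28·12·6=16596 → min 8514 | A₂..A₅: k=2: 0+1656+27·17·6=4410; k=3: 5508+432+27·12·6=7884; k=4: 3978+0+27·6·6=4950 → min 4410.
Length 5: A₁..A₅: k=1: 0+4410+28·27·6=8946; k=2: 12852+1656+28·17·6=17364; k=3: 14580+432+28·12·6=17028; k=4: 8514+0+28·6·6=9522 → min 8946.
Optimal order: (A₁·(A₂·(A₃·(A₄·A₅)))) with cost 8946.

8946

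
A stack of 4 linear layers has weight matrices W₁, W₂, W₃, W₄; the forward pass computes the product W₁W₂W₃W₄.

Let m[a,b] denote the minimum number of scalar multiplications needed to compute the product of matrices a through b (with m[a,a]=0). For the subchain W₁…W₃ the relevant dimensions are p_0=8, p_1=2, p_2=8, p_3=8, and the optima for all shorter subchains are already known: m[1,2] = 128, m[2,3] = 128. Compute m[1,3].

m[1,3] = min over k∈[1,2] of m[1,k]+m[k+1,3]+p_{0}·p_k·p_{3}.
k=1: 0 + 128 + 8·2·8 = 256; k=2: 128 + 0 + 8·8·8 = 640.
Minimum: 256 at k=1.

256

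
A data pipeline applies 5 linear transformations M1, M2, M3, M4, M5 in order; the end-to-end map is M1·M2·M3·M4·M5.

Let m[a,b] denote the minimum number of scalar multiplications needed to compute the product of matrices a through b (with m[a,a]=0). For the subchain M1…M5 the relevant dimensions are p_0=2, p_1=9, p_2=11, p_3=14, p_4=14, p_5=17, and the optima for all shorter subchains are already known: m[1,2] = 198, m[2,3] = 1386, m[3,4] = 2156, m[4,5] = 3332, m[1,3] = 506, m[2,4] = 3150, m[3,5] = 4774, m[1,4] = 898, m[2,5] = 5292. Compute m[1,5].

m[1,5] = min over k∈[1,4] of m[1,k]+m[k+1,5]+p_{0}·p_k·p_{5}.
k=1: 0 + 5292 + 2·9·17 = 5598; k=2: 198 + 4774 + 2·11·17 = 5346; k=3: 506 + 3332 + 2·14·17 = 4314; k=4: 898 + 0 + 2·14·17 = 1374.
Minimum: 1374 at k=4.

1374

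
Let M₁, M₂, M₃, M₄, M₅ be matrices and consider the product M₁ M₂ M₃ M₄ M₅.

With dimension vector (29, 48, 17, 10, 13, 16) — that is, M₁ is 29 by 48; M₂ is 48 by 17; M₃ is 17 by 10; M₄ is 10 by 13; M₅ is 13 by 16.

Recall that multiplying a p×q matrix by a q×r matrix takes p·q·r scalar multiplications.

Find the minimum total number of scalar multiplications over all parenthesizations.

Adjacent pairs: M₁M₂ = 29·48·17 = 23664; M₂M₃ = 48·17·10 = 8160; M₃M₄ = 17·10·13 = 2210; M₄M₅ = 10·13·16 = 2080.
Length 3: M₁..M₃: k=1: 0+8160+29·48·10=22080; k=2: 23664+0+29·17·10=28594 → min 22080 | M₂..M₄: k=2: 0+2210+48·17·13=12818; k=3: 8160+0+48·10·13=14400 → min 12818 | M₃..M₅: k=3: 0+2080+17·10·16=4800; k=4: 2210+0+17·13·16=5746 → min 4800.
Length 4: M₁..M₄: k=1: 0+12818+29·48·13=30914; k=2: 23664+2210+29·17·13=32283; k=3: 22080+0+29·10·13=25850 → min 25850 | M₂..M₅: k=2: 0+4800+48·17·16=17856; k=3: 8160+2080+48·10·16=17920; k=4: 12818+0+48·13·16=22802 → min 17856.
Length 5: M₁..M₅: k=1: 0+17856+29·48·16=40128; k=2: 23664+4800+29·17·16=36352; k=3: 22080+2080+29·10·16=28800; k=4: 25850+0+29·13·16=31882 → min 28800.
Optimal order: ((M₁ (M₂ M₃)) (M₄ M₅)) with cost 28800.

28800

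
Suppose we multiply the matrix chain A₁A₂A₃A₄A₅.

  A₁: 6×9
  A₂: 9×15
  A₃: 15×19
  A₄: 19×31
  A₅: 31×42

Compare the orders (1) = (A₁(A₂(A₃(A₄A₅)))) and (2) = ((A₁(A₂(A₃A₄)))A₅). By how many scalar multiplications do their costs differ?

Order (1) = (A₁(A₂(A₃(A₄A₅)))): (A₄A₅): 19×31 by 31×42 → 19×42, cost 19·31·42 = 24738; (A₃(A₄A₅)): 15×19 by 19×42 → 15×42, cost 15·19·42 = 11970; cumulative 36708; (A₂(A₃(A₄A₅))): 9×15 by 15×42 → 9×42, cost 9·15·42 = 5670; cumulative 42378; (A₁(A₂(A₃(A₄A₅)))): 6×9 by 9×42 → 6×42, cost 6·9·42 = 2268; cumulative 44646. Total 44646.
Order (2) = ((A₁(A₂(A₃A₄)))A₅): (A₃A₄): 15×19 by 19×31 → 15×31, cost 15·19·31 = 8835; (A₂(A₃A₄)): 9×15 by 15×31 → 9×31, cost 9·15·31 = 4185; cumulative 13020; (A₁(A₂(A₃A₄))): 6×9 by 9×31 → 6×31, cost 6·9·31 = 1674; cumulative 14694; ((A₁(A₂(A₃A₄)))A₅): 6×31 by 31×42 → 6×42, cost 6·31·42 = 7812; cumulative 22506. Total 22506.
Difference: |44646 − 22506| = 22140.

22140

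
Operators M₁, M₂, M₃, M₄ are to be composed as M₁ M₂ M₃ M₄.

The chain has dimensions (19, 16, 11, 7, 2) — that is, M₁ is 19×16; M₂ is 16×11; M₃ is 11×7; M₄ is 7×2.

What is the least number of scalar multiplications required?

1114

Adjacent pairs: M₁M₂ = 19·16·11 = 3344; M₂M₃ = 16·11·7 = 1232; M₃M₄ = 11·7·2 = 154.
Length 3: M₁..M₃: k=1: 0+1232+19·16·7=3360; k=2: 3344+0+19·11·7=4807 → min 3360 | M₂..M₄: k=2: 0+154+16·11·2=506; k=3: 1232+0+16·7·2=1456 → min 506.
Length 4: M₁..M₄: k=1: 0+506+19·16·2=1114; k=2: 3344+154+19·11·2=3916; k=3: 3360+0+19·7·2=3626 → min 1114.
Optimal order: (M₁ (M₂ (M₃ M₄))) with cost 1114.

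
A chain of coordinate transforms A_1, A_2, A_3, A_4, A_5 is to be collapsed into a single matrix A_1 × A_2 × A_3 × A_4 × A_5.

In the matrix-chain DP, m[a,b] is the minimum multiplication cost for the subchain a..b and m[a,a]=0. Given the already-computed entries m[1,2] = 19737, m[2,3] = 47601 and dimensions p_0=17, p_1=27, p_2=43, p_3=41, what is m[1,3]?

49708

m[1,3] = min over k∈[1,2] of m[1,k]+m[k+1,3]+p_{0}·p_k·p_{3}.
k=1: 0 + 47601 + 17·27·41 = 66420; k=2: 19737 + 0 + 17·43·41 = 49708.
Minimum: 49708 at k=2.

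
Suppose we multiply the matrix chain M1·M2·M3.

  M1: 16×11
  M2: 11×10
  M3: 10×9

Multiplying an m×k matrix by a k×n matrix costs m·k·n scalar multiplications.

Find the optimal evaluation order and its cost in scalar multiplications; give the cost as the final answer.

2574

(M1·(M2·M3)): cost 2574.
((M1·M2)·M3): cost 3200.
Optimal: (M1·(M2·M3)) with cost 2574.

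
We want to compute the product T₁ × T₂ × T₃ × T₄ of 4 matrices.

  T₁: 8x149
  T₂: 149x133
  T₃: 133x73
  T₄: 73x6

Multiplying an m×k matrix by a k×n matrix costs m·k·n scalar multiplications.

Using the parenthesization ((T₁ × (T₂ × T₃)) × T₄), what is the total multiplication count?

(T₂ × T₃): 149×133 by 133×73 → 149×73, cost 149·133·73 = 1446641
(T₁ × (T₂ × T₃)): 8×149 by 149×73 → 8×73, cost 8·149·73 = 87016; cumulative 1533657
((T₁ × (T₂ × T₃)) × T₄): 8×73 by 73×6 → 8×6, cost 8·73·6 = 3504; cumulative 1537161
Total: 1537161 scalar multiplications.

1537161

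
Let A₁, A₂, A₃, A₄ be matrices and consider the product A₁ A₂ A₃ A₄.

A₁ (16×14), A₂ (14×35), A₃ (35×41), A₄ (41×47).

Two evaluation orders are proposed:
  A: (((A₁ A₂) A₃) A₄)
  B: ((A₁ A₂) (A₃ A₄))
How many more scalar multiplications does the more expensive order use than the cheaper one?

39973

Order A = (((A₁ A₂) A₃) A₄): (A₁ A₂): 16×14 by 14×35 → 16×35, cost 16·14·35 = 7840; ((A₁ A₂) A₃): 16×35 by 35×41 → 16×41, cost 16·35·41 = 22960; cumulative 30800; (((A₁ A₂) A₃) A₄): 16×41 by 41×47 → 16×47, cost 16·41·47 = 30832; cumulative 61632. Total 61632.
Order B = ((A₁ A₂) (A₃ A₄)): (A₁ A₂): 16×14 by 14×35 → 16×35, cost 16·14·35 = 7840; (A₃ A₄): 35×41 by 41×47 → 35×47, cost 35·41·47 = 67445; ((A₁ A₂) (A₃ A₄)): 16×35 by 35×47 → 16×47, cost 16·35·47 = 26320; cumulative 101605. Total 101605.
Difference: |61632 − 101605| = 39973.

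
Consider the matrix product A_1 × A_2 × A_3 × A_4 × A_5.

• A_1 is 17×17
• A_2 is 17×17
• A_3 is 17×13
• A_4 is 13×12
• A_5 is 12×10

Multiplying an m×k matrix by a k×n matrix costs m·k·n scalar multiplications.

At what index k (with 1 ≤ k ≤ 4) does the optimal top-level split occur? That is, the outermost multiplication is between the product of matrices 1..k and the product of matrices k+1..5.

Adjacent pairs: A_1A_2 = 17·17·17 = 4913; A_2A_3 = 17·17·13 = 3757; A_3A_4 = 17·13·12 = 2652; A_4A_5 = 13·12·10 = 1560.
Length 3: A_1..A_3: k=1: 0+3757+17·17·13=7514; k=2: 4913+0+17·17·13=8670 → min 7514 | A_2..A_4: k=2: 0+2652+17·17·12=6120; k=3: 3757+0+17·13·12=6409 → min 6120 | A_3..A_5: k=3: 0+1560+17·13·10=3770; k=4: 2652+0+17·12·10=4692 → min 3770.
Length 4: A_1..A_4: k=1: 0+6120+17·17·12=9588; k=2: 4913+2652+17·17·12=11033; k=3: 7514+0+17·13·12=10166 → min 9588 | A_2..A_5: k=2: 0+3770+17·17·10=6660; k=3: 3757+1560+17·13·10=7527; k=4: 6120+0+17·12·10=8160 → min 6660.
Top-level splits: k=1: (A_1..A_1)·(A_2..A_5) → 0+6660+17·17·10 = 9550; k=2: (A_1..A_2)·(A_3..A_5) → 4913+3770+17·17·10 = 11573; k=3: (A_1..A_3)·(A_4..A_5) → 7514+1560+17·13·10 = 11284; k=4: (A_1..A_4)·(A_5..A_5) → 9588+0+17·12·10 = 11628.
Best split is after A_1, i.e. k = 1.

1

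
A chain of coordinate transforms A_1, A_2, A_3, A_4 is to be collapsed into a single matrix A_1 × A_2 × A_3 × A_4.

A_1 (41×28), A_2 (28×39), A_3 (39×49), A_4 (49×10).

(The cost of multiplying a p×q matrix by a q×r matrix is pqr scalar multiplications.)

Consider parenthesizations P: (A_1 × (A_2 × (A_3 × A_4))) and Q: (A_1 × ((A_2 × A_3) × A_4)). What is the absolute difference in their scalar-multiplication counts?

37198

Order P = (A_1 × (A_2 × (A_3 × A_4))): (A_3 × A_4): 39×49 by 49×10 → 39×10, cost 39·49·10 = 19110; (A_2 × (A_3 × A_4)): 28×39 by 39×10 → 28×10, cost 28·39·10 = 10920; cumulative 30030; (A_1 × (A_2 × (A_3 × A_4))): 41×28 by 28×10 → 41×10, cost 41·28·10 = 11480; cumulative 41510. Total 41510.
Order Q = (A_1 × ((A_2 × A_3) × A_4)): (A_2 × A_3): 28×39 by 39×49 → 28×49, cost 28·39·49 = 53508; ((A_2 × A_3) × A_4): 28×49 by 49×10 → 28×10, cost 28·49·10 = 13720; cumulative 67228; (A_1 × ((A_2 × A_3) × A_4)): 41×28 by 28×10 → 41×10, cost 41·28·10 = 11480; cumulative 78708. Total 78708.
Difference: |41510 − 78708| = 37198.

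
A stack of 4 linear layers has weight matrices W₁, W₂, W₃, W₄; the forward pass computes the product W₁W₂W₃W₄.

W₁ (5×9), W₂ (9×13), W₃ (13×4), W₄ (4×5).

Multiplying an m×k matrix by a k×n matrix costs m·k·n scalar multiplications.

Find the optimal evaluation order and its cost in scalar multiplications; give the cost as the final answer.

Adjacent pairs: W₁W₂ = 5·9·13 = 585; W₂W₃ = 9·13·4 = 468; W₃W₄ = 13·4·5 = 260.
Length 3: W₁..W₃: k=1: 0+468+5·9·4=648; k=2: 585+0+5·13·4=845 → min 648 | W₂..W₄: k=2: 0+260+9·13·5=845; k=3: 468+0+9·4·5=648 → min 648.
Length 4: W₁..W₄: k=1: 0+648+5·9·5=873; k=2: 585+260+5·13·5=1170; k=3: 648+0+5·4·5=748 → min 748.
Optimal parenthesization: ((W₁(W₂W₃))W₄) with cost 748.

748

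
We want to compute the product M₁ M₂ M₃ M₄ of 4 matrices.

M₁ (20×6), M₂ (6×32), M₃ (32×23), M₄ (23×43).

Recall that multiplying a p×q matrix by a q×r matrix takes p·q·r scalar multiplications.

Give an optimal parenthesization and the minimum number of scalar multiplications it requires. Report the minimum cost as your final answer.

15510

Adjacent pairs: M₁M₂ = 20·6·32 = 3840; M₂M₃ = 6·32·23 = 4416; M₃M₄ = 32·23·43 = 31648.
Length 3: M₁..M₃: k=1: 0+4416+20·6·23=7176; k=2: 3840+0+20·32·23=18560 → min 7176 | M₂..M₄: k=2: 0+31648+6·32·43=39904; k=3: 4416+0+6·23·43=10350 → min 10350.
Length 4: M₁..M₄: k=1: 0+10350+20·6·43=15510; k=2: 3840+31648+20·32·43=63008; k=3: 7176+0+20·23·43=26956 → min 15510.
Optimal parenthesization: (M₁ ((M₂ M₃) M₄)) with cost 15510.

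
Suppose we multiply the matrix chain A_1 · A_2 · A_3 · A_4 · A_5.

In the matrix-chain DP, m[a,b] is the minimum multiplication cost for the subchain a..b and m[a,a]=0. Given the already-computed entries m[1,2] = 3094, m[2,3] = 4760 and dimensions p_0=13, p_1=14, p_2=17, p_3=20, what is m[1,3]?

7514

m[1,3] = min over k∈[1,2] of m[1,k]+m[k+1,3]+p_{0}·p_k·p_{3}.
k=1: 0 + 4760 + 13·14·20 = 8400; k=2: 3094 + 0 + 13·17·20 = 7514.
Minimum: 7514 at k=2.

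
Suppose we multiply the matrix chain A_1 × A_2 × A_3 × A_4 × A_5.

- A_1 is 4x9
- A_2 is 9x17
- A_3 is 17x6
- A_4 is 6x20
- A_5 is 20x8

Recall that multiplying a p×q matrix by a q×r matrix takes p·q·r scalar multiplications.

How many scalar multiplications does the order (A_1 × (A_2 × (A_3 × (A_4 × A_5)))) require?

(A_4 × A_5): 6×20 by 20×8 → 6×8, cost 6·20·8 = 960
(A_3 × (A_4 × A_5)): 17×6 by 6×8 → 17×8, cost 17·6·8 = 816; cumulative 1776
(A_2 × (A_3 × (A_4 × A_5))): 9×17 by 17×8 → 9×8, cost 9·17·8 = 1224; cumulative 3000
(A_1 × (A_2 × (A_3 × (A_4 × A_5)))): 4×9 by 9×8 → 4×8, cost 4·9·8 = 288; cumulative 3288
Total: 3288 scalar multiplications.

3288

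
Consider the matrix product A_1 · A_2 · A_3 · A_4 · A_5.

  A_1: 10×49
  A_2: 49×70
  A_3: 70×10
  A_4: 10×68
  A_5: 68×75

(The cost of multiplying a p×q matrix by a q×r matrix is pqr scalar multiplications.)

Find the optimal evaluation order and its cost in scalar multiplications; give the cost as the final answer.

Adjacent pairs: A_1A_2 = 10·49·70 = 34300; A_2A_3 = 49·70·10 = 34300; A_3A_4 = 70·10·68 = 47600; A_4A_5 = 10·68·75 = 51000.
Length 3: A_1..A_3: k=1: 0+34300+10·49·10=39200; k=2: 34300+0+10·70·10=41300 → min 39200 | A_2..A_4: k=2: 0+47600+49·70·68=280840; k=3: 34300+0+49·10·68=67620 → min 67620 | A_3..A_5: k=3: 0+51000+70·10·75=103500; k=4: 47600+0+70·68·75=404600 → min 103500.
Length 4: A_1..A_4: k=1: 0+67620+10·49·68=100940; k=2: 34300+47600+10·70·68=129500; k=3: 39200+0+10·10·68=46000 → min 46000 | A_2..A_5: k=2: 0+103500+49·70·75=360750; k=3: 34300+51000+49·10·75=122050; k=4: 67620+0+49·68·75=317520 → min 122050.
Length 5: A_1..A_5: k=1: 0+122050+10·49·75=158800; k=2: 34300+103500+10·70·75=190300; k=3: 39200+51000+10·10·75=97700; k=4: 46000+0+10·68·75=97000 → min 97000.
Optimal parenthesization: (((A_1 · (A_2 · A_3)) · A_4) · A_5) with cost 97000.

97000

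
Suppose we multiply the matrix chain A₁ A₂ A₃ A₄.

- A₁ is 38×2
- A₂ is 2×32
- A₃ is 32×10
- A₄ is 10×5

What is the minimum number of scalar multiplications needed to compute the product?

Adjacent pairs: A₁A₂ = 38·2·32 = 2432; A₂A₃ = 2·32·10 = 640; A₃A₄ = 32·10·5 = 1600.
Length 3: A₁..A₃: k=1: 0+640+38·2·10=1400; k=2: 2432+0+38·32·10=14592 → min 1400 | A₂..A₄: k=2: 0+1600+2·32·5=1920; k=3: 640+0+2·10·5=740 → min 740.
Length 4: A₁..A₄: k=1: 0+740+38·2·5=1120; k=2: 2432+1600+38·32·5=10112; k=3: 1400+0+38·10·5=3300 → min 1120.
Optimal order: (A₁ ((A₂ A₃) A₄)) with cost 1120.

1120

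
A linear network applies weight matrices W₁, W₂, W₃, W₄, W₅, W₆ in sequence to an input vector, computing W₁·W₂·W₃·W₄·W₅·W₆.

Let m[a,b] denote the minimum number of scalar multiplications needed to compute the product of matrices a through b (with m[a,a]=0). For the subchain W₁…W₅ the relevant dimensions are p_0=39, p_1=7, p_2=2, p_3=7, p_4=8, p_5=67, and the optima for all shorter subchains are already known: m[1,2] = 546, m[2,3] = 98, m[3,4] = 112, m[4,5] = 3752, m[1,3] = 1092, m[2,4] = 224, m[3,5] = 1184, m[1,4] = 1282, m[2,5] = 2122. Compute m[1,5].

6956

m[1,5] = min over k∈[1,4] of m[1,k]+m[k+1,5]+p_{0}·p_k·p_{5}.
k=1: 0 + 2122 + 39·7·67 = 20413; k=2: 546 + 1184 + 39·2·67 = 6956; k=3: 1092 + 3752 + 39·7·67 = 23135; k=4: 1282 + 0 + 39·8·67 = 22186.
Minimum: 6956 at k=2.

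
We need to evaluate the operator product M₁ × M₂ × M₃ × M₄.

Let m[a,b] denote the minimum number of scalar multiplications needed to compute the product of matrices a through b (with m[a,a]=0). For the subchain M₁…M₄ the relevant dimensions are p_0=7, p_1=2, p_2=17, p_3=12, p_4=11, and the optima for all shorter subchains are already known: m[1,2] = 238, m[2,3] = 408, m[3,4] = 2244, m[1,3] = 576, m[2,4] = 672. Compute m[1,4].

m[1,4] = min over k∈[1,3] of m[1,k]+m[k+1,4]+p_{0}·p_k·p_{4}.
k=1: 0 + 672 + 7·2·11 = 826; k=2: 238 + 2244 + 7·17·11 = 3791; k=3: 576 + 0 + 7·12·11 = 1500.
Minimum: 826 at k=1.

826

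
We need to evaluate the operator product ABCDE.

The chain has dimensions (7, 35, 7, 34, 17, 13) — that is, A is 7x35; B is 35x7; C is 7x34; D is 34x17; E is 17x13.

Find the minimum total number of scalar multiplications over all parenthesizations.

Adjacent pairs: AB = 7·35·7 = 1715; BC = 35·7·34 = 8330; CD = 7·34·17 = 4046; DE = 34·17·13 = 7514.
Length 3: A..C: k=1: 0+8330+7·35·34=16660; k=2: 1715+0+7·7·34=3381 → min 3381 | B..D: k=2: 0+4046+35·7·17=8211; k=3: 8330+0+35·34·17=28560 → min 8211 | C..E: k=3: 0+7514+7·34·13=10608; k=4: 4046+0+7·17·13=5593 → min 5593.
Length 4: A..D: k=1: 0+8211+7·35·17=12376; k=2: 1715+4046+7·7·17=6594; k=3: 3381+0+7·34·17=7427 → min 6594 | B..E: k=2: 0+5593+35·7·13=8778; k=3: 8330+7514+35·34·13=31314; k=4: 8211+0+35·17·13=15946 → min 8778.
Length 5: A..E: k=1: 0+8778+7·35·13=11963; k=2: 1715+5593+7·7·13=7945; k=3: 3381+7514+7·34·13=13989; k=4: 6594+0+7·17·13=8141 → min 7945.
Optimal order: ((AB)((CD)E)) with cost 7945.

7945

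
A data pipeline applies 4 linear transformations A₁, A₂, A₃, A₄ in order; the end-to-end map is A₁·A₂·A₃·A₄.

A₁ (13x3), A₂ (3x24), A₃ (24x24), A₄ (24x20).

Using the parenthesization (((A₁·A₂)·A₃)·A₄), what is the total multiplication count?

14664

(A₁·A₂): 13×3 by 3×24 → 13×24, cost 13·3·24 = 936
((A₁·A₂)·A₃): 13×24 by 24×24 → 13×24, cost 13·24·24 = 7488; cumulative 8424
(((A₁·A₂)·A₃)·A₄): 13×24 by 24×20 → 13×20, cost 13·24·20 = 6240; cumulative 14664
Total: 14664 scalar multiplications.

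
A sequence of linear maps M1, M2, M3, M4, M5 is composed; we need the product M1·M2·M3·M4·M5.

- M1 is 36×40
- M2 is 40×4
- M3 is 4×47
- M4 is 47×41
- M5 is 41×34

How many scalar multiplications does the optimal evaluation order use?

23940

Adjacent pairs: M1M2 = 36·40·4 = 5760; M2M3 = 40·4·47 = 7520; M3M4 = 4·47·41 = 7708; M4M5 = 47·41·34 = 65518.
Length 3: M1..M3: k=1: 0+7520+36·40·47=75200; k=2: 5760+0+36·4·47=12528 → min 12528 | M2..M4: k=2: 0+7708+40·4·41=14268; k=3: 7520+0+40·47·41=84600 → min 14268 | M3..M5: k=3: 0+65518+4·47·34=71910; k=4: 7708+0+4·41·34=13284 → min 13284.
Length 4: M1..M4: k=1: 0+14268+36·40·41=73308; k=2: 5760+7708+36·4·41=19372; k=3: 12528+0+36·47·41=81900 → min 19372 | M2..M5: k=2: 0+13284+40·4·34=18724; k=3: 7520+65518+40·47·34=136958; k=4: 14268+0+40·41·34=70028 → min 18724.
Length 5: M1..M5: k=1: 0+18724+36·40·34=67684; k=2: 5760+13284+36·4·34=23940; k=3: 12528+65518+36·47·34=135574; k=4: 19372+0+36·41·34=69556 → min 23940.
Optimal order: ((M1·M2)·((M3·M4)·M5)) with cost 23940.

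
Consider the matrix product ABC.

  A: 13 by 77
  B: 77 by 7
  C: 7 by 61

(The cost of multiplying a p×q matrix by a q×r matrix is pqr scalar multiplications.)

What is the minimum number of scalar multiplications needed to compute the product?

12558

Order (A(BC)): (BC): 77×7 by 7×61 → 77×61, cost 77·7·61 = 32879; (A(BC)): 13×77 by 77×61 → 13×61, cost 13·77·61 = 61061; cumulative 93940. Total 93940.
Order ((AB)C): (AB): 13×77 by 77×7 → 13×7, cost 13·77·7 = 7007; ((AB)C): 13×7 by 7×61 → 13×61, cost 13·7·61 = 5551; cumulative 12558. Total 12558.
Minimum: 12558.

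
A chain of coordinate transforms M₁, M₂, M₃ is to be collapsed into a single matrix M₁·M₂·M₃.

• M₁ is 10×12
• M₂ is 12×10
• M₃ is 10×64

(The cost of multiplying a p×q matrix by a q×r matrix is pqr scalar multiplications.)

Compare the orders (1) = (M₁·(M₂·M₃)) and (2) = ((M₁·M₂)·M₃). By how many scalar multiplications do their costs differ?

Order (1) = (M₁·(M₂·M₃)): (M₂·M₃): 12×10 by 10×64 → 12×64, cost 12·10·64 = 7680; (M₁·(M₂·M₃)): 10×12 by 12×64 → 10×64, cost 10·12·64 = 7680; cumulative 15360. Total 15360.
Order (2) = ((M₁·M₂)·M₃): (M₁·M₂): 10×12 by 12×10 → 10×10, cost 10·12·10 = 1200; ((M₁·M₂)·M₃): 10×10 by 10×64 → 10×64, cost 10·10·64 = 6400; cumulative 7600. Total 7600.
Difference: |15360 − 7600| = 7760.

7760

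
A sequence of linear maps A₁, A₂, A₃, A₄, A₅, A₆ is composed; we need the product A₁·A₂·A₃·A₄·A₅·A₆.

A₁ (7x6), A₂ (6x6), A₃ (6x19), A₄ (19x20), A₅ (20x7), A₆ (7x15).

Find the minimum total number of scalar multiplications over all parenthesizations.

4401

Adjacent pairs: A₁A₂ = 7·6·6 = 252; A₂A₃ = 6·6·19 = 684; A₃A₄ = 6·19·20 = 2280; A₄A₅ = 19·20·7 = 2660; A₅A₆ = 20·7·15 = 2100.
Length 3: A₁..A₃: k=1: 0+684+7·6·19=1482; k=2: 252+0+7·6·19=1050 → min 1050 | A₂..A₄: k=2: 0+2280+6·6·20=3000; k=3: 684+0+6·19·20=2964 → min 2964 | A₃..A₅: k=3: 0+2660+6·19·7=3458; k=4: 2280+0+6·20·7=3120 → min 3120 | A₄..A₆: k=4: 0+2100+19·20·15=7800; k=5: 2660+0+19·7·15=4655 → min 4655.
Length 4: A₁..A₄: k=1: 0+2964+7·6·20=3804; k=2: 252+2280+7·6·20=3372; k=3: 1050+0+7·19·20=3710 → min 3372 | A₂..A₅: k=2: 0+3120+6·6·7=3372; k=3: 684+2660+6·19·7=4142; k=4: 2964+0+6·20·7=3804 → min 3372 | A₃..A₆: k=3: 0+4655+6·19·15=6365; k=4: 2280+2100+6·20·15=6180; k=5: 3120+0+6·7·15=3750 → min 3750.
Length 5: A₁..A₅: k=1: 0+3372+7·6·7=3666; k=2: 252+3120+7·6·7=3666; k=3: 1050+2660+7·19·7=4641; k=4: 3372+0+7·20·7=4352 → min 3666 | A₂..A₆: k=2: 0+3750+6·6·15=4290; k=3: 684+4655+6·19·15=7049; k=4: 2964+2100+6·20·15=6864; k=5: 3372+0+6·7·15=4002 → min 4002.
Length 6: A₁..A₆: k=1: 0+4002+7·6·15=4632; k=2: 252+3750+7·6·15=4632; k=3: 1050+4655+7·19·15=7700; k=4: 3372+2100+7·20·15=7572; k=5: 3666+0+7·7·15=4401 → min 4401.
Optimal order: ((A₁·(A₂·((A₃·A₄)·A₅)))·A₆) with cost 4401.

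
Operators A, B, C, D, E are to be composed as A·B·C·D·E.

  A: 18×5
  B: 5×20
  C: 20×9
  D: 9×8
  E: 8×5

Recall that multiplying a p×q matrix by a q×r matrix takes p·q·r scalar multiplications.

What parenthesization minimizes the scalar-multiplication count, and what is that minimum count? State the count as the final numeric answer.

Adjacent pairs: AB = 18·5·20 = 1800; BC = 5·20·9 = 900; CD = 20·9·8 = 1440; DE = 9·8·5 = 360.
Length 3: A..C: k=1: 0+900+18·5·9=1710; k=2: 1800+0+18·20·9=5040 → min 1710 | B..D: k=2: 0+1440+5·20·8=2240; k=3: 900+0+5·9·8=1260 → min 1260 | C..E: k=3: 0+360+20·9·5=1260; k=4: 1440+0+20·8·5=2240 → min 1260.
Length 4: A..D: k=1: 0+1260+18·5·8=1980; k=2: 1800+1440+18·20·8=6120; k=3: 1710+0+18·9·8=3006 → min 1980 | B..E: k=2: 0+1260+5·20·5=1760; k=3: 900+360+5·9·5=1485; k=4: 1260+0+5·8·5=1460 → min 1460.
Length 5: A..E: k=1: 0+1460+18·5·5=1910; k=2: 1800+1260+18·20·5=4860; k=3: 1710+360+18·9·5=2880; k=4: 1980+0+18·8·5=2700 → min 1910.
Optimal parenthesization: (A·(((B·C)·D)·E)) with cost 1910.

1910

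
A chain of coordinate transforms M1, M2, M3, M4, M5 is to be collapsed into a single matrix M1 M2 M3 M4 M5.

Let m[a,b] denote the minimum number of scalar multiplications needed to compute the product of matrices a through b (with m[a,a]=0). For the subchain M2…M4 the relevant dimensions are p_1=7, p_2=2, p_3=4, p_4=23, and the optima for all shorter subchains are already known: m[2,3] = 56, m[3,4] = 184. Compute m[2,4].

m[2,4] = min over k∈[2,3] of m[2,k]+m[k+1,4]+p_{1}·p_k·p_{4}.
k=2: 0 + 184 + 7·2·23 = 506; k=3: 56 + 0 + 7·4·23 = 700.
Minimum: 506 at k=2.

506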